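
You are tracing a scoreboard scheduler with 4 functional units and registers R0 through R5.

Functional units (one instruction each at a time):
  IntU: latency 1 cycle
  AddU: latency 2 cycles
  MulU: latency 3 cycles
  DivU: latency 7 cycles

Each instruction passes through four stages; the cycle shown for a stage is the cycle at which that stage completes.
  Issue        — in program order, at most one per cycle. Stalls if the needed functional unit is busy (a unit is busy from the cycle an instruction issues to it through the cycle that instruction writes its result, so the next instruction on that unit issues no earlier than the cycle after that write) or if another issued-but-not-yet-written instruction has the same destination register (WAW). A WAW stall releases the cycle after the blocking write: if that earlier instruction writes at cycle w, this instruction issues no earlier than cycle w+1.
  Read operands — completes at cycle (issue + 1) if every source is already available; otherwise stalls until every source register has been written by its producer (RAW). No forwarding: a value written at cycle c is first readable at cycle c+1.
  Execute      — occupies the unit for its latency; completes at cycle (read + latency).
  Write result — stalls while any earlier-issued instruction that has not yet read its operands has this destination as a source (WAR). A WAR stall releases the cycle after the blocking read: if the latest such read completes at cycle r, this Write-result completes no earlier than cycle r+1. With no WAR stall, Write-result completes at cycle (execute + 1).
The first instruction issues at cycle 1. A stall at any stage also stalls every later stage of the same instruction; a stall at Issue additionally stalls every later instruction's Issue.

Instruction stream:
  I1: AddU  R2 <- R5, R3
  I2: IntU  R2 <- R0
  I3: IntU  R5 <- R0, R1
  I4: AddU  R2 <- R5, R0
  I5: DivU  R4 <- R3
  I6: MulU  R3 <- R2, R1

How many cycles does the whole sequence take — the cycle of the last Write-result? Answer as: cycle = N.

c1: issue I1 (AddU)
c2: I1 read-ops
c4: I1 finished on AddU
c5: I1→R2
c6: issue I2 (IntU)
c7: I2 read-ops
c8: I2 finished on IntU
c9: I2→R2
c10: issue I3 (IntU)
c11: I3 read-ops, issue I4 (AddU)
c12: I3 finished on IntU, issue I5 (DivU)
c13: I3→R5, I5 read-ops, issue I6 (MulU)
c14: I4 read-ops
c16: I4 finished on AddU
c17: I4→R2
c18: I6 read-ops
c20: I5 finished on DivU
c21: I5→R4, I6 finished on MulU
c22: I6→R3

cycle = 22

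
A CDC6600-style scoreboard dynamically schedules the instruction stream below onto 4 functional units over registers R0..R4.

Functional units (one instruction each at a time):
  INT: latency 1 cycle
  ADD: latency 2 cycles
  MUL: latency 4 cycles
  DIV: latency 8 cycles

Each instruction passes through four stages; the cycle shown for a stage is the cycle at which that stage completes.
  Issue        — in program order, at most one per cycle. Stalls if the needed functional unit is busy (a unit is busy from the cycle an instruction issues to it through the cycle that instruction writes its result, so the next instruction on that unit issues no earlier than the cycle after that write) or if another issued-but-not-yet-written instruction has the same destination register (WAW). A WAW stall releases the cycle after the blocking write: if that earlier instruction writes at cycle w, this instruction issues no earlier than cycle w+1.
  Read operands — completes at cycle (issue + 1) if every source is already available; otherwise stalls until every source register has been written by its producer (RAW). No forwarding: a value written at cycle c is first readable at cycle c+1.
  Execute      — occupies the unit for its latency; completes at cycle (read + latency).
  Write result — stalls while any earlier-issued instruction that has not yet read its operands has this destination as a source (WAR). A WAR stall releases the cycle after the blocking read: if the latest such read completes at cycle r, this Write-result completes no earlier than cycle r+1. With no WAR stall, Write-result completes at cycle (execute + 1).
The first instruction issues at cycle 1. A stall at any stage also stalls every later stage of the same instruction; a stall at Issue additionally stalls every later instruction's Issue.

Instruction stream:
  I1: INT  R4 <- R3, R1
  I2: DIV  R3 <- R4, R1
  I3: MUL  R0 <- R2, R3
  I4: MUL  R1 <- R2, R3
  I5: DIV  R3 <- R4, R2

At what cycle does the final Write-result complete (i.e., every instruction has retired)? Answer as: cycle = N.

t=1  I1 dispatched to INT
t=2  I1 operands ready, I2 dispatched to DIV
t=3  I1 complete, I3 dispatched to MUL
t=4  R4←I1
t=5  I2 operands ready
t=13  I2 complete
t=14  R3←I2
t=15  I3 operands ready
t=19  I3 complete
t=20  R0←I3
t=21  I4 dispatched to MUL
t=22  I4 operands ready, I5 dispatched to DIV
t=23  I5 operands ready
t=26  I4 complete
t=27  R1←I4
t=31  I5 complete
t=32  R3←I5

cycle = 32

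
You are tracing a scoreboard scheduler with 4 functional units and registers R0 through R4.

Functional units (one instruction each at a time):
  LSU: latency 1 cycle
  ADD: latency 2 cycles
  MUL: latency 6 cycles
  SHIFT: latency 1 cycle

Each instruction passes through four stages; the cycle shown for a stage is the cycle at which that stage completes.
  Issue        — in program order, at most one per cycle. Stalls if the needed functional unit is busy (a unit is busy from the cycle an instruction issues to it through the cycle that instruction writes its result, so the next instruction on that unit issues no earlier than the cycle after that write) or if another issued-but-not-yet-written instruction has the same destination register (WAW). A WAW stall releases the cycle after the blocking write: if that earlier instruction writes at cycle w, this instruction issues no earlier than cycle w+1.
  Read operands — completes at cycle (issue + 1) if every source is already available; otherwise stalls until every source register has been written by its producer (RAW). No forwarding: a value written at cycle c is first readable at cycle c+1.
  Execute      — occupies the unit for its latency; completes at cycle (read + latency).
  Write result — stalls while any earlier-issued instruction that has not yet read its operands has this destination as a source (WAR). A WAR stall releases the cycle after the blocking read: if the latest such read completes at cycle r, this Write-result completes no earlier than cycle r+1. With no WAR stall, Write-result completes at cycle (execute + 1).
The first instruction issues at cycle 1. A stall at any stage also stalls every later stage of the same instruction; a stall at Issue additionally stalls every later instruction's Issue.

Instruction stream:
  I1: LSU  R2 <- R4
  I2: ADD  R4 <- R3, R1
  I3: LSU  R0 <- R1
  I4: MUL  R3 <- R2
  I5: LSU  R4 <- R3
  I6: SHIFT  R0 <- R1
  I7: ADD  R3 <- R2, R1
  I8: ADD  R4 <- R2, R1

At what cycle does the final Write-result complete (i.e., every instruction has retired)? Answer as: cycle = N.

c1: issue I1 (LSU)
c2: I1 read-ops; issue I2 (ADD)
c3: I1 finished on LSU; I2 read-ops
c4: I1→R2
c5: I2 finished on ADD; issue I3 (LSU)
c6: I2→R4; I3 read-ops; issue I4 (MUL)
c7: I3 finished on LSU; I4 read-ops
c8: I3→R0
c9: issue I5 (LSU)
c10: issue I6 (SHIFT)
c11: I6 read-ops
c12: I6 finished on SHIFT
c13: I4 finished on MUL; I6→R0
c14: I4→R3
c15: I5 read-ops; issue I7 (ADD)
c16: I5 finished on LSU; I7 read-ops
c17: I5→R4
c18: I7 finished on ADD
c19: I7→R3
c20: issue I8 (ADD)
c21: I8 read-ops
c23: I8 finished on ADD
c24: I8→R4

cycle = 24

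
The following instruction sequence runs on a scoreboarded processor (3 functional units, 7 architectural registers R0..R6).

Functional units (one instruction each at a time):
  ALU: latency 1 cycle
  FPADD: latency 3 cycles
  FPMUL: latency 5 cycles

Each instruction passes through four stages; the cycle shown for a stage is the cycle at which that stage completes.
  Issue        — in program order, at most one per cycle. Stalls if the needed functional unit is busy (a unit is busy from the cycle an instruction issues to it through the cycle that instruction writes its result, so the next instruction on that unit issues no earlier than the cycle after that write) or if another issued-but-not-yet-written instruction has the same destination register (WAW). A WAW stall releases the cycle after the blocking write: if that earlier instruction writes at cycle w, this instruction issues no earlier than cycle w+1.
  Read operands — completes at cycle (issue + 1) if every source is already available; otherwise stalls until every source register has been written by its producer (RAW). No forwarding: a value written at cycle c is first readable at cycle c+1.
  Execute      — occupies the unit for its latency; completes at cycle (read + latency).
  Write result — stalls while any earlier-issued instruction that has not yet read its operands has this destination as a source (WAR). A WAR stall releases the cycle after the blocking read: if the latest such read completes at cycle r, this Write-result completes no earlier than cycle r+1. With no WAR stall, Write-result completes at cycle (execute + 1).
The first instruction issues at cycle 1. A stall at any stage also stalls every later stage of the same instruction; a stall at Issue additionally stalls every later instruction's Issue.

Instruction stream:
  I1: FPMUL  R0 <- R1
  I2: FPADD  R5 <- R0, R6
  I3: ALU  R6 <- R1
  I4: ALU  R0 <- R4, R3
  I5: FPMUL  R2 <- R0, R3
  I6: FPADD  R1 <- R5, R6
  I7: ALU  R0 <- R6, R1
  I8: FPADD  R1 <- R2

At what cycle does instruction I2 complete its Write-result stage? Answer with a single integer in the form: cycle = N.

[1] I1→FPMUL
[2] I1 RO · I2→FPADD
[3] I3→ALU
[4] I3 RO
[5] I3 EX
[7] I1 EX
[8] I1 WR R0
[9] I2 RO
[10] I3 WR R6
[11] I4→ALU
[12] I2 EX · I4 RO · I5→FPMUL
[13] I2 WR R5 · I4 EX
[14] I4 WR R0 · I6→FPADD
[15] I5 RO · I6 RO · I7→ALU
[18] I6 EX
[19] I6 WR R1
[20] I5 EX · I7 RO · I8→FPADD
[21] I5 WR R2 · I7 EX
[22] I7 WR R0 · I8 RO
[25] I8 EX
[26] I8 WR R1

cycle = 13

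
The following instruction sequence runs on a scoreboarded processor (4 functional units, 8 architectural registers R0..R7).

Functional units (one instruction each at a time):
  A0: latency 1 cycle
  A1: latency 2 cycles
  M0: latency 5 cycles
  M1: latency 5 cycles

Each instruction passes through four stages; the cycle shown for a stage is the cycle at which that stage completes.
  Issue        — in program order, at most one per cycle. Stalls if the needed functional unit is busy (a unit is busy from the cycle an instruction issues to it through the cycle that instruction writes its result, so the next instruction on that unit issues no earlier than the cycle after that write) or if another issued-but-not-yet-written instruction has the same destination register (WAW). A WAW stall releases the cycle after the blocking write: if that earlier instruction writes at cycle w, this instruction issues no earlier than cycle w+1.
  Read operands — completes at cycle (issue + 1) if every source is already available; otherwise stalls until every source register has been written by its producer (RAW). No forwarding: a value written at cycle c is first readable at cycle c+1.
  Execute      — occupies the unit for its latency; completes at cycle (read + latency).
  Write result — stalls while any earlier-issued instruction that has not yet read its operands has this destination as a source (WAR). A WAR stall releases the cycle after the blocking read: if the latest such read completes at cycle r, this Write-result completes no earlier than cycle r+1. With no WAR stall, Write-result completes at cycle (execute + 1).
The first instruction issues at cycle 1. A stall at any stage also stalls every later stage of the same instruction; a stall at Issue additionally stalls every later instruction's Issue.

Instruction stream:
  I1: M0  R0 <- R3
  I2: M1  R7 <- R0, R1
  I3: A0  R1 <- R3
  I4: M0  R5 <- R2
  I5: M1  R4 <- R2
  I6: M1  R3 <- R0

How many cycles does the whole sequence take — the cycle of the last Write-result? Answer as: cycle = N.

cycle = 31

t=1  I1 issues→M0
t=2  I1 reads; I2 issues→M1
t=3  I3 issues→A0
t=4  I3 reads
t=5  I3 exec-done
t=7  I1 exec-done
t=8  I1 writes R0
t=9  I2 reads; I4 issues→M0
t=10  I3 writes R1; I4 reads
t=14  I2 exec-done
t=15  I2 writes R7; I4 exec-done
t=16  I4 writes R5; I5 issues→M1
t=17  I5 reads
t=22  I5 exec-done
t=23  I5 writes R4
t=24  I6 issues→M1
t=25  I6 reads
t=30  I6 exec-done
t=31  I6 writes R3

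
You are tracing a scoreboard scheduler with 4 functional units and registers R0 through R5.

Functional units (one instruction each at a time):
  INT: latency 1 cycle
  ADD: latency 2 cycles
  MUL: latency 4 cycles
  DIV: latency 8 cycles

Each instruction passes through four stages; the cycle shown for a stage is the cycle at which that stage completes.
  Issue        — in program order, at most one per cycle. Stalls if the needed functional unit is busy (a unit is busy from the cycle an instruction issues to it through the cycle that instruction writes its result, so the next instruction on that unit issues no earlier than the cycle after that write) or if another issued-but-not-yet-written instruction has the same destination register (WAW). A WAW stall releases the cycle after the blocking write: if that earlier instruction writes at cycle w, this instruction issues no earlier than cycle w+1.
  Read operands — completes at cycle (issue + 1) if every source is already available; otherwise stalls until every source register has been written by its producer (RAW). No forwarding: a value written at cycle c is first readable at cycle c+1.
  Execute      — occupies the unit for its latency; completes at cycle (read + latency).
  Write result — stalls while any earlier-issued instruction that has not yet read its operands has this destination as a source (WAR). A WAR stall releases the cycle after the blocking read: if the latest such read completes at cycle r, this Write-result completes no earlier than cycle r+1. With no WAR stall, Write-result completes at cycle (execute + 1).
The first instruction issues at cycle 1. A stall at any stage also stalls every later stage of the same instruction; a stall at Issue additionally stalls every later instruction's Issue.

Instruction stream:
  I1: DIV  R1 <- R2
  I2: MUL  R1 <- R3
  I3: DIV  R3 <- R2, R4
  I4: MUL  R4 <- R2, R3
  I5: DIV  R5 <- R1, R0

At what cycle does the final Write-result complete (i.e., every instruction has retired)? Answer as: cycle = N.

cycle = 34

cycle 1: I1 issues→DIV
cycle 2: I1 reads
cycle 10: I1 exec-done
cycle 11: I1 writes R1
cycle 12: I2 issues→MUL
cycle 13: I2 reads · I3 issues→DIV
cycle 14: I3 reads
cycle 17: I2 exec-done
cycle 18: I2 writes R1
cycle 19: I4 issues→MUL
cycle 22: I3 exec-done
cycle 23: I3 writes R3
cycle 24: I4 reads · I5 issues→DIV
cycle 25: I5 reads
cycle 28: I4 exec-done
cycle 29: I4 writes R4
cycle 33: I5 exec-done
cycle 34: I5 writes R5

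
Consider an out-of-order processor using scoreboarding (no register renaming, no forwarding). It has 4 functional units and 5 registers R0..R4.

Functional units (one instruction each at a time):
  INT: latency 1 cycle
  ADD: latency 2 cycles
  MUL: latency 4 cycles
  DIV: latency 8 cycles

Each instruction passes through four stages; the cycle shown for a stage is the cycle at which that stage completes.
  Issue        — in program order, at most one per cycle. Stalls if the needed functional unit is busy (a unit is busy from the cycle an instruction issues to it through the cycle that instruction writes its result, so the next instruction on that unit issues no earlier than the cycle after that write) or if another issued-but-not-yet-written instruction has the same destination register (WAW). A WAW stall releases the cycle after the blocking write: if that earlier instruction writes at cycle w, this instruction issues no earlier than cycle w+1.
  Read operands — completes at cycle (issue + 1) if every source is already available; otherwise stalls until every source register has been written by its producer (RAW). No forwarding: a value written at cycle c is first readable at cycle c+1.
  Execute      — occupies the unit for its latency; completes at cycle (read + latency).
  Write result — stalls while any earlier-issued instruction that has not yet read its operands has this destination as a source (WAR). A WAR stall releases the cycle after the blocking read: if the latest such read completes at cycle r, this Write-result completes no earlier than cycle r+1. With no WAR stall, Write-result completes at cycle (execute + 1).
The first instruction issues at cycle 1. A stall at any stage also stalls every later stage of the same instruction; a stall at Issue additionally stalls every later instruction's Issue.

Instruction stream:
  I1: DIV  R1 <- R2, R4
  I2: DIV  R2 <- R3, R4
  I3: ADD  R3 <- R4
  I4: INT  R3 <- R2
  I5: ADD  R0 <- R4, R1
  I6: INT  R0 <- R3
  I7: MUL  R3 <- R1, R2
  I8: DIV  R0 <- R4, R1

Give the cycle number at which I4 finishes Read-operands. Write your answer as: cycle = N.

cycle = 23

c1: issue I1 (DIV)
c2: I1 read-ops
c10: I1 finished on DIV
c11: I1→R1
c12: issue I2 (DIV)
c13: I2 read-ops; issue I3 (ADD)
c14: I3 read-ops
c16: I3 finished on ADD
c17: I3→R3
c18: issue I4 (INT)
c19: issue I5 (ADD)
c20: I5 read-ops
c21: I2 finished on DIV
c22: I2→R2; I5 finished on ADD
c23: I4 read-ops; I5→R0
c24: I4 finished on INT
c25: I4→R3
c26: issue I6 (INT)
c27: I6 read-ops; issue I7 (MUL)
c28: I6 finished on INT; I7 read-ops
c29: I6→R0
c30: issue I8 (DIV)
c31: I8 read-ops
c32: I7 finished on MUL
c33: I7→R3
c39: I8 finished on DIV
c40: I8→R0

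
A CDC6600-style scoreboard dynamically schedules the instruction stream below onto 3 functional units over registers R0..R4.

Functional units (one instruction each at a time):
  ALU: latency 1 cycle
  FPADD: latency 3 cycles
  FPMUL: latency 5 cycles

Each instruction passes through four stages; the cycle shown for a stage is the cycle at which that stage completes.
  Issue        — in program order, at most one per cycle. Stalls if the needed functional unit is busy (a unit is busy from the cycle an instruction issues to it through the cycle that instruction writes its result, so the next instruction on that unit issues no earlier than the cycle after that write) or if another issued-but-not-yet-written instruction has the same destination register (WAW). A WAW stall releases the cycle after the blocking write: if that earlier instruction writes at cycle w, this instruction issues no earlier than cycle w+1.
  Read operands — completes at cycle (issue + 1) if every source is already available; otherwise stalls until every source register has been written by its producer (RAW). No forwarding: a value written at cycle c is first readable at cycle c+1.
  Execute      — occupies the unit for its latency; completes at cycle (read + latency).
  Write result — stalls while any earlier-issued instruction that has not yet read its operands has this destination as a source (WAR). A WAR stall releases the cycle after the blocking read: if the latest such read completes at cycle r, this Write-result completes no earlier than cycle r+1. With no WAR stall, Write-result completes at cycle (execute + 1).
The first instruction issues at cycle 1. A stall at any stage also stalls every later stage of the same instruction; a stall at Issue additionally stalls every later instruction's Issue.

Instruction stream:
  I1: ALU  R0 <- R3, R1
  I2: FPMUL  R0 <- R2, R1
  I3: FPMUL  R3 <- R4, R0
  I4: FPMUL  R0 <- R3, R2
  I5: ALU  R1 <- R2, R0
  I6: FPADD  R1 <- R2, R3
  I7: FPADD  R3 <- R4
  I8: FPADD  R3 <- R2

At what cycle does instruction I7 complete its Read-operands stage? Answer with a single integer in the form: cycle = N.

cycle 1: issue I1 (ALU)
cycle 2: I1 read-ops
cycle 3: I1 finished on ALU
cycle 4: I1→R0
cycle 5: issue I2 (FPMUL)
cycle 6: I2 read-ops
cycle 11: I2 finished on FPMUL
cycle 12: I2→R0
cycle 13: issue I3 (FPMUL)
cycle 14: I3 read-ops
cycle 19: I3 finished on FPMUL
cycle 20: I3→R3
cycle 21: issue I4 (FPMUL)
cycle 22: I4 read-ops, issue I5 (ALU)
cycle 27: I4 finished on FPMUL
cycle 28: I4→R0
cycle 29: I5 read-ops
cycle 30: I5 finished on ALU
cycle 31: I5→R1
cycle 32: issue I6 (FPADD)
cycle 33: I6 read-ops
cycle 36: I6 finished on FPADD
cycle 37: I6→R1
cycle 38: issue I7 (FPADD)
cycle 39: I7 read-ops
cycle 42: I7 finished on FPADD
cycle 43: I7→R3
cycle 44: issue I8 (FPADD)
cycle 45: I8 read-ops
cycle 48: I8 finished on FPADD
cycle 49: I8→R3

cycle = 39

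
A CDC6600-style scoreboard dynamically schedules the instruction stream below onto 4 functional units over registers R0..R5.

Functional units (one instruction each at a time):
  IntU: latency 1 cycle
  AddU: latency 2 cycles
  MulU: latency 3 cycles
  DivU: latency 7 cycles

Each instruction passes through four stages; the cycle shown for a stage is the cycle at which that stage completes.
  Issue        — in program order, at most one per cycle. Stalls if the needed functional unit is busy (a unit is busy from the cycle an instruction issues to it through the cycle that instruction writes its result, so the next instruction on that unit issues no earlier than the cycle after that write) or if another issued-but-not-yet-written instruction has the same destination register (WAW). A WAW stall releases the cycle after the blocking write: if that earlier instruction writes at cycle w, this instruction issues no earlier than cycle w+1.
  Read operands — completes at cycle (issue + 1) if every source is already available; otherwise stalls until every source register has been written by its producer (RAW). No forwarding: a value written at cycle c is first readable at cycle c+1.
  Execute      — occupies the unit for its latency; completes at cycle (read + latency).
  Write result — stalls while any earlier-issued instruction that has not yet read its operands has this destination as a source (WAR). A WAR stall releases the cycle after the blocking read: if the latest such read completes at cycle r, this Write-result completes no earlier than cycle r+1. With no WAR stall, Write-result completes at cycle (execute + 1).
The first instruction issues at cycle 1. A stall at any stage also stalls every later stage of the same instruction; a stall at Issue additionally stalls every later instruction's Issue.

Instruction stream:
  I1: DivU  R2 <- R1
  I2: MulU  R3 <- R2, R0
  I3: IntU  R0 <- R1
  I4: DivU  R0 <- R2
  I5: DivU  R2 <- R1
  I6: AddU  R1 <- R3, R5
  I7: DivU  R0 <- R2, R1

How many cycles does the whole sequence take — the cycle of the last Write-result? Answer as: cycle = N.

  I1 | 1 | 2 | 9 | 10
  I2 | 2 | 11 | 14 | 15   RAW R2: wait I1 write@10
  I3 | 3 | 4 | 5 | 12   WAR R0: wait I2 read@11
  I4 | 13 | 14 | 21 | 22   WAW R0: wait I3 write@12
  I5 | 23 | 24 | 31 | 32   struct: DivU busy until I4 writes@22
  I6 | 24 | 25 | 27 | 28
  I7 | 33 | 34 | 41 | 42   struct: DivU busy until I5 writes@32

cycle = 42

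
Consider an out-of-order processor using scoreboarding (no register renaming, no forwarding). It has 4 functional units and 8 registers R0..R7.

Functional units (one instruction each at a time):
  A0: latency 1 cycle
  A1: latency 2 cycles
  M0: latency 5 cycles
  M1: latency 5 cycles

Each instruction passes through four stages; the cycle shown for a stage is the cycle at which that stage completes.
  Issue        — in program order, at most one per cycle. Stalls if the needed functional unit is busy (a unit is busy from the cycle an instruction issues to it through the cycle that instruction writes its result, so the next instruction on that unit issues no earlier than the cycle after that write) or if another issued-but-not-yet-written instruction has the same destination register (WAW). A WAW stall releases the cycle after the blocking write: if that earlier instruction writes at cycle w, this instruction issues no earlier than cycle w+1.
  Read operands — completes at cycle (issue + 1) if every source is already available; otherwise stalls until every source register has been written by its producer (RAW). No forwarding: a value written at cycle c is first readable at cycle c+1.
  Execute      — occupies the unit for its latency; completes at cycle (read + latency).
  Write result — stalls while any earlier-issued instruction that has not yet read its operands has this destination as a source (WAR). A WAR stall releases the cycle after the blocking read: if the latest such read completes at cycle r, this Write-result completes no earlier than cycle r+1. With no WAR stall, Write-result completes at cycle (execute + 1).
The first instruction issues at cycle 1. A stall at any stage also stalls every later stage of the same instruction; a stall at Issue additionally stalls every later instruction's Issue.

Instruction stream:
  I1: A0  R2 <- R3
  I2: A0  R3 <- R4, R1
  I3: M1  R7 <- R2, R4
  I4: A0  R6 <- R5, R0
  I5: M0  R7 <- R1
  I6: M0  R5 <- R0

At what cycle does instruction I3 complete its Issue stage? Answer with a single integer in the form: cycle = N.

  I1 | 1 | 2 | 3 | 4
  I2 | 5 | 6 | 7 | 8   struct: A0 busy until I1 writes@4
  I3 | 6 | 7 | 12 | 13
  I4 | 9 | 10 | 11 | 12   struct: A0 busy until I2 writes@8
  I5 | 14 | 15 | 20 | 21   WAW R7: wait I3 write@13
  I6 | 22 | 23 | 28 | 29   struct: M0 busy until I5 writes@21

cycle = 6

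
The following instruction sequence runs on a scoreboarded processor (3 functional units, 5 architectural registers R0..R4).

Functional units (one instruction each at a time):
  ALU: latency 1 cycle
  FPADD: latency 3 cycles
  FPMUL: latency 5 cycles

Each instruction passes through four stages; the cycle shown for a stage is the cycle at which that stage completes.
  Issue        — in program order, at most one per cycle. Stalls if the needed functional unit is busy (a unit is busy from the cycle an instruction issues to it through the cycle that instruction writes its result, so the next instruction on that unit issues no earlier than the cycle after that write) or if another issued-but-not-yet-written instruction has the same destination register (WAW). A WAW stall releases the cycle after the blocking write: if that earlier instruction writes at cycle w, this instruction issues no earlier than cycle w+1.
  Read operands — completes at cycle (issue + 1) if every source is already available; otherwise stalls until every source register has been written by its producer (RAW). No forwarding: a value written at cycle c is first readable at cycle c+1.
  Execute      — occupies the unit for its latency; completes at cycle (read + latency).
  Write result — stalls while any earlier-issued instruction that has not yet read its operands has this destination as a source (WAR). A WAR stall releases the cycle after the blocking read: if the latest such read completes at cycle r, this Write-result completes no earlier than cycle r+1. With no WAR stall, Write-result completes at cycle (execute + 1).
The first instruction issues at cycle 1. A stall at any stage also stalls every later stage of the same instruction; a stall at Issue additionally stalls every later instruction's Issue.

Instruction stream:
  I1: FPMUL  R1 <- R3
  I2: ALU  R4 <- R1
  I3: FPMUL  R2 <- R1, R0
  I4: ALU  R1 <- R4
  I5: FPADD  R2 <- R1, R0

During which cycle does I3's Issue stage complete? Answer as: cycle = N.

cycle = 9

[1] I1 issues→FPMUL
[2] I1 reads; I2 issues→ALU
[7] I1 exec-done
[8] I1 writes R1
[9] I2 reads; I3 issues→FPMUL
[10] I2 exec-done; I3 reads
[11] I2 writes R4
[12] I4 issues→ALU
[13] I4 reads
[14] I4 exec-done
[15] I3 exec-done; I4 writes R1
[16] I3 writes R2
[17] I5 issues→FPADD
[18] I5 reads
[21] I5 exec-done
[22] I5 writes R2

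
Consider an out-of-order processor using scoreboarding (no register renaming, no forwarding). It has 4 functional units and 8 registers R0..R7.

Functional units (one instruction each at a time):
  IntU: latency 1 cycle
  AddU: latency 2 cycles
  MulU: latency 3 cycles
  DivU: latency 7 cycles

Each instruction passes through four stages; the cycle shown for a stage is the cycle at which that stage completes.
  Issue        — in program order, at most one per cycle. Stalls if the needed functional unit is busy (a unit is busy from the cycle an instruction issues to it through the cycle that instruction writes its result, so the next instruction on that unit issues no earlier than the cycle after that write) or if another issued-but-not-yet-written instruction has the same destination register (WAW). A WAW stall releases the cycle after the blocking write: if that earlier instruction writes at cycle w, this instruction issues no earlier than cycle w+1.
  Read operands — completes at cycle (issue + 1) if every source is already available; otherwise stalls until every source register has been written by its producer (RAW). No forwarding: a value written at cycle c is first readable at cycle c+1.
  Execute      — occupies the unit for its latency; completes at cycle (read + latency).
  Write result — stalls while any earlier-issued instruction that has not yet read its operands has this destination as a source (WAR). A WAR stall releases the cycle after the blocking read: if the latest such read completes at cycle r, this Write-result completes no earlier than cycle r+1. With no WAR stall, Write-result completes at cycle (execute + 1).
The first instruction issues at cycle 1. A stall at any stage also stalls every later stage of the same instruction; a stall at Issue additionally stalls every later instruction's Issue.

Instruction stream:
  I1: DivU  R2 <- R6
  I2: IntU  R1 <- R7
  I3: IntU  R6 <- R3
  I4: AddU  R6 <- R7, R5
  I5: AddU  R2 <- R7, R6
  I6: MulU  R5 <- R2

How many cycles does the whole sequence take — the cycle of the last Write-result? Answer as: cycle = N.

[I1] 1/2/9/10
[I2] 2/3/4/5
[I3] 6/7/8/9  (struct: IntU busy until I2 writes@5)
[I4] 10/11/13/14  (WAW R6: wait I3 write@9)
[I5] 15/16/18/19  (struct: AddU busy until I4 writes@14)
[I6] 16/20/23/24  (RAW R2: wait I5 write@19)

cycle = 24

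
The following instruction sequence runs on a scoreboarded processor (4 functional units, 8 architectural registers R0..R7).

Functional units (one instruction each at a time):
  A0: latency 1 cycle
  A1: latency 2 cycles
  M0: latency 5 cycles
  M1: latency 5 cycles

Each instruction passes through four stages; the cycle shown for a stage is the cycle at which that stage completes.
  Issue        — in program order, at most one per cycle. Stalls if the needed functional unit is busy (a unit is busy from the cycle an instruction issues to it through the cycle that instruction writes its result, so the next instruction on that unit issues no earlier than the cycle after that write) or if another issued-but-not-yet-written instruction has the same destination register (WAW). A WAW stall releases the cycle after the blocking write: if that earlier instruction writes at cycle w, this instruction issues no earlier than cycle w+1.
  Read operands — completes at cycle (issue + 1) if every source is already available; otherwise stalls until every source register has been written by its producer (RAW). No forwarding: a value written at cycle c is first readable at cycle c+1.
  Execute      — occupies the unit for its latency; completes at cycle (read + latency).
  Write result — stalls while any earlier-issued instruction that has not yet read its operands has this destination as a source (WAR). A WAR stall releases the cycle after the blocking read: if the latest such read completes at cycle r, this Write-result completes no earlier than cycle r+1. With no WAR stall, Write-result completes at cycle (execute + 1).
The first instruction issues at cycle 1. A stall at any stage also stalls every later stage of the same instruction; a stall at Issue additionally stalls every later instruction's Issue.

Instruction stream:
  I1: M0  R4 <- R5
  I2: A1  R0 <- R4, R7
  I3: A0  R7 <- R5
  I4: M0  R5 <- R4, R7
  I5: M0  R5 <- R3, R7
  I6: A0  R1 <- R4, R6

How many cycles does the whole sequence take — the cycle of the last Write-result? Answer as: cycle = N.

[1] issue I1 (M0)
[2] I1 read-ops, issue I2 (A1)
[3] issue I3 (A0)
[4] I3 read-ops
[5] I3 finished on A0
[7] I1 finished on M0
[8] I1→R4
[9] I2 read-ops, issue I4 (M0)
[10] I3→R7
[11] I2 finished on A1, I4 read-ops
[12] I2→R0
[16] I4 finished on M0
[17] I4→R5
[18] issue I5 (M0)
[19] I5 read-ops, issue I6 (A0)
[20] I6 read-ops
[21] I6 finished on A0
[22] I6→R1
[24] I5 finished on M0
[25] I5→R5

cycle = 25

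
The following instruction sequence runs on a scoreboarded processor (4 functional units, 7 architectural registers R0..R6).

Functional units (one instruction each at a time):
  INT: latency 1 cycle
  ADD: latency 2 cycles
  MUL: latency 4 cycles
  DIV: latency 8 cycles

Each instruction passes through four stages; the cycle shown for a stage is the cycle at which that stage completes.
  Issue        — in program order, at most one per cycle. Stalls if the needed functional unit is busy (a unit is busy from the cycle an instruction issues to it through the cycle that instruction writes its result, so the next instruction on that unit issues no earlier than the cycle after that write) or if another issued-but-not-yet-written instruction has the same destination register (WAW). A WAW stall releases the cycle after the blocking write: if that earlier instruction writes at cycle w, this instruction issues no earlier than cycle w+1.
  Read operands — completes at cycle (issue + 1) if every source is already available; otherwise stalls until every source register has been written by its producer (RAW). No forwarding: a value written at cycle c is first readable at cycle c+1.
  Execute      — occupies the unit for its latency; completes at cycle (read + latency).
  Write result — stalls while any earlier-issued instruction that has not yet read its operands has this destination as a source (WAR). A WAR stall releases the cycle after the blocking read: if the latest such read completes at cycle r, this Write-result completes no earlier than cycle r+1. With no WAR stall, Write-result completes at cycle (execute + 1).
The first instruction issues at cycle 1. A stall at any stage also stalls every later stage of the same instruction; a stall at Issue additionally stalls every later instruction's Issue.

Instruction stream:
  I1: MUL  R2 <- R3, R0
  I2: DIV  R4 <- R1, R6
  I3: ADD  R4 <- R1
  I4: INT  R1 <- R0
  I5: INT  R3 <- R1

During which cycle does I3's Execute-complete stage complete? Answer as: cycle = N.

c1: I1 dispatched to MUL
c2: I1 operands ready · I2 dispatched to DIV
c3: I2 operands ready
c6: I1 complete
c7: R2←I1
c11: I2 complete
c12: R4←I2
c13: I3 dispatched to ADD
c14: I3 operands ready · I4 dispatched to INT
c15: I4 operands ready
c16: I3 complete · I4 complete
c17: R4←I3 · R1←I4
c18: I5 dispatched to INT
c19: I5 operands ready
c20: I5 complete
c21: R3←I5

cycle = 16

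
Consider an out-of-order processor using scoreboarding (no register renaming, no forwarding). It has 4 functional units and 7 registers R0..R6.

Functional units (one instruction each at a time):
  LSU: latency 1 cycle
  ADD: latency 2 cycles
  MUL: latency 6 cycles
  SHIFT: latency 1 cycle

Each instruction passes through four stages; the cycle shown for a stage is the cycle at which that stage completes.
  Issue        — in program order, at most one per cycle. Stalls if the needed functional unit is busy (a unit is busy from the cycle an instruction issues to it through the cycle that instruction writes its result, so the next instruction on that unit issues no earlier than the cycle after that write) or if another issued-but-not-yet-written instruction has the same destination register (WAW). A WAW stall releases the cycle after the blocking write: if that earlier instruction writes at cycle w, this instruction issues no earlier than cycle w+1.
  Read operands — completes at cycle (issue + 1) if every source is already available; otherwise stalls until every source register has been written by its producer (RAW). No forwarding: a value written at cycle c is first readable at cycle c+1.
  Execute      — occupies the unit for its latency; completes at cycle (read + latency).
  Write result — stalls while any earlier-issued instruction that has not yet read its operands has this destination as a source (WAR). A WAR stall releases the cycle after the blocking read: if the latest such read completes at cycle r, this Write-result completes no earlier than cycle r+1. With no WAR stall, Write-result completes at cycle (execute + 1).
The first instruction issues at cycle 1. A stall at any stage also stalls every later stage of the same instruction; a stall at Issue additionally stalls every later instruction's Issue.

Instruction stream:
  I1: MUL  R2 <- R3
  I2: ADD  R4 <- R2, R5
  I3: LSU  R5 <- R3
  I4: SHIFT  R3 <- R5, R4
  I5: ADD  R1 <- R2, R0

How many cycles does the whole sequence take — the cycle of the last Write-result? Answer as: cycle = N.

cycle = 18

t=1  I1 dispatched to MUL
t=2  I1 operands ready · I2 dispatched to ADD
t=3  I3 dispatched to LSU
t=4  I3 operands ready · I4 dispatched to SHIFT
t=5  I3 complete
t=8  I1 complete
t=9  R2←I1
t=10  I2 operands ready
t=11  R5←I3
t=12  I2 complete
t=13  R4←I2
t=14  I4 operands ready · I5 dispatched to ADD
t=15  I4 complete · I5 operands ready
t=16  R3←I4
t=17  I5 complete
t=18  R1←I5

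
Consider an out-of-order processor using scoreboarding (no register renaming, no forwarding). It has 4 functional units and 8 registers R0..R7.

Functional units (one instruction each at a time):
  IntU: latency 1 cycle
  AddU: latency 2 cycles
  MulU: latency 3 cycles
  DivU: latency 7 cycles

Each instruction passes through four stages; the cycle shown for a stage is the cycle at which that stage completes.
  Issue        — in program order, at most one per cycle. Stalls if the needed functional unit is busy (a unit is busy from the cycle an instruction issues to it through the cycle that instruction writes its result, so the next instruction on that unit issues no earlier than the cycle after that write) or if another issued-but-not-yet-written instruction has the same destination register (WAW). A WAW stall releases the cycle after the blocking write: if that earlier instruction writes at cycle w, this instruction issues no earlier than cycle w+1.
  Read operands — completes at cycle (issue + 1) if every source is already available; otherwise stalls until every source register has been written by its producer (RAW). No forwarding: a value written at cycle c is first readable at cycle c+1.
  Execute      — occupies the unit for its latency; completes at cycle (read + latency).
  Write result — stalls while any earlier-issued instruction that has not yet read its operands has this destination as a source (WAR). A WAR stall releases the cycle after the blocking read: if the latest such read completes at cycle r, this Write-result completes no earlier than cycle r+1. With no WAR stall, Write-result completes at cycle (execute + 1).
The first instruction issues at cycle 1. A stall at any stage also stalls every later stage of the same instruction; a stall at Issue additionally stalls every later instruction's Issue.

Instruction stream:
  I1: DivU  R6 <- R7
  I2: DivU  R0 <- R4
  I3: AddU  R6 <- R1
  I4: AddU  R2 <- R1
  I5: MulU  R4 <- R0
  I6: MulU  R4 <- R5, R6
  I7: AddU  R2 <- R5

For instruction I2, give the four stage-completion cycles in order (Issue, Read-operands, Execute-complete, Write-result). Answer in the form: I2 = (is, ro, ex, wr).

I2 = (11, 12, 19, 20)

c1: issue I1 (DivU)
c2: I1 read-ops
c9: I1 finished on DivU
c10: I1→R6
c11: issue I2 (DivU)
c12: I2 read-ops, issue I3 (AddU)
c13: I3 read-ops
c15: I3 finished on AddU
c16: I3→R6
c17: issue I4 (AddU)
c18: I4 read-ops, issue I5 (MulU)
c19: I2 finished on DivU
c20: I2→R0, I4 finished on AddU
c21: I4→R2, I5 read-ops
c24: I5 finished on MulU
c25: I5→R4
c26: issue I6 (MulU)
c27: I6 read-ops, issue I7 (AddU)
c28: I7 read-ops
c30: I6 finished on MulU, I7 finished on AddU
c31: I6→R4, I7→R2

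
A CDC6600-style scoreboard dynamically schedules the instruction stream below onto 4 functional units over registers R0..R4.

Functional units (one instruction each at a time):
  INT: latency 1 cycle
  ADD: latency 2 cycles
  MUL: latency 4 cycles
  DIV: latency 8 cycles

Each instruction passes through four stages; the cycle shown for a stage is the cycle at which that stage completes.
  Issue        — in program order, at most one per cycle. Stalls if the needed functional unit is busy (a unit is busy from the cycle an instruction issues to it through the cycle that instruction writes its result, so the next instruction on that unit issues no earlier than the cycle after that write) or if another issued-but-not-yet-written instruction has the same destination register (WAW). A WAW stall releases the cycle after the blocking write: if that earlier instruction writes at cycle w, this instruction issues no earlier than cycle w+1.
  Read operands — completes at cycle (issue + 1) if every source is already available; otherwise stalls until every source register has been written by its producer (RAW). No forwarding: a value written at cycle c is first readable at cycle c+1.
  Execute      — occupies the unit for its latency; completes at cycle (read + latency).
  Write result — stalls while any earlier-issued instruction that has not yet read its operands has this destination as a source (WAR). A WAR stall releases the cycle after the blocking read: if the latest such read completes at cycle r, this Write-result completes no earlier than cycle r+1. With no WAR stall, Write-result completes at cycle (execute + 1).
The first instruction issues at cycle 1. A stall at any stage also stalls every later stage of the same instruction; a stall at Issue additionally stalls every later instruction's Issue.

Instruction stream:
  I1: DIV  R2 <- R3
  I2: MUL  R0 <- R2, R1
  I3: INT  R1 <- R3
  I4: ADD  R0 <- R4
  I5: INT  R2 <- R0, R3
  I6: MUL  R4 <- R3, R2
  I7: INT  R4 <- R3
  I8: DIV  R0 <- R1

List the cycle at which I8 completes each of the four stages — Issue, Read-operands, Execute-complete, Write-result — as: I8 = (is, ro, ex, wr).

c1: I1 dispatched to DIV
c2: I1 operands ready; I2 dispatched to MUL
c3: I3 dispatched to INT
c4: I3 operands ready
c5: I3 complete
c10: I1 complete
c11: R2←I1
c12: I2 operands ready
c13: R1←I3
c16: I2 complete
c17: R0←I2
c18: I4 dispatched to ADD
c19: I4 operands ready; I5 dispatched to INT
c20: I6 dispatched to MUL
c21: I4 complete
c22: R0←I4
c23: I5 operands ready
c24: I5 complete
c25: R2←I5
c26: I6 operands ready
c30: I6 complete
c31: R4←I6
c32: I7 dispatched to INT
c33: I7 operands ready; I8 dispatched to DIV
c34: I7 complete; I8 operands ready
c35: R4←I7
c42: I8 complete
c43: R0←I8

I8 = (33, 34, 42, 43)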